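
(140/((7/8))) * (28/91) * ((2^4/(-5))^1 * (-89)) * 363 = 66164736/13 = 5089595.08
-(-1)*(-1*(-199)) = 199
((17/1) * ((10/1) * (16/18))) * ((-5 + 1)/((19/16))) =-87040/171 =-509.01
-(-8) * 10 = 80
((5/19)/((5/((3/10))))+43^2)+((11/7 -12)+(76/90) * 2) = 4405621/2394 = 1840.28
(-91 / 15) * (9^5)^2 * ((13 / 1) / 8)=-1374955315461 / 40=-34373882886.52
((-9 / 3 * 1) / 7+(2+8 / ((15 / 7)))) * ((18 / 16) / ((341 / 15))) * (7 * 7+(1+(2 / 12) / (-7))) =3507429 / 267344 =13.12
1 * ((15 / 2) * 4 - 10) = 20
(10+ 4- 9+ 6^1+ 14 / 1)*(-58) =-1450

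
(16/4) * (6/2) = 12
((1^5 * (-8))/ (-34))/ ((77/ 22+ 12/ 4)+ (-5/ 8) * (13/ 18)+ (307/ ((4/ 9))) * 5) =576/ 8469587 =0.00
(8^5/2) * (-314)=-5144576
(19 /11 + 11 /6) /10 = 47 /132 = 0.36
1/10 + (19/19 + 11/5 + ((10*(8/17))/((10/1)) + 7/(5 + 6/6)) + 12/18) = 1429/255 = 5.60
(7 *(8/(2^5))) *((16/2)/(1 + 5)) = 2.33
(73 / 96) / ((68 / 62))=2263 / 3264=0.69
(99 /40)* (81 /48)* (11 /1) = 29403 /640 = 45.94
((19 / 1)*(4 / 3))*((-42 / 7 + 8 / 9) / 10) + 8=-4.95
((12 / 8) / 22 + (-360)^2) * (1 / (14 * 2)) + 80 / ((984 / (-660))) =33012589 / 7216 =4574.92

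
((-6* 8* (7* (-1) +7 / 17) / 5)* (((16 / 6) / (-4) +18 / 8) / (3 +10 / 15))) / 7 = 3648 / 935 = 3.90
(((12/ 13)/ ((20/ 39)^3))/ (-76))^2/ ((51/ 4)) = 62462907/ 98192000000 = 0.00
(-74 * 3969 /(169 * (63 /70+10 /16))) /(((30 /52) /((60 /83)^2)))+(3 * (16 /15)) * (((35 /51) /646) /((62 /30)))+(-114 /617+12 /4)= -590643723840148051 /573756572684789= -1029.43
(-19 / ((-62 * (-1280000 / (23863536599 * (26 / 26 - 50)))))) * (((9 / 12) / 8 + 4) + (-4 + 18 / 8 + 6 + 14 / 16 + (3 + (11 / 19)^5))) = 1138102381660708140691 / 330952785920000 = 3438866.30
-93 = -93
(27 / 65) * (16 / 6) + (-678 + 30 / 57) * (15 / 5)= -2508672 / 1235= -2031.31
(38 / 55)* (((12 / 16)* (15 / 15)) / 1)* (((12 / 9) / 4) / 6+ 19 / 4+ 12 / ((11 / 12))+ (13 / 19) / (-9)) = 134081 / 14520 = 9.23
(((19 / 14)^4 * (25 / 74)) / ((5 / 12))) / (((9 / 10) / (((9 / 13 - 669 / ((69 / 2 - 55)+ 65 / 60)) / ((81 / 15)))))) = 64231962875 / 3229047276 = 19.89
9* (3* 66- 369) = -1539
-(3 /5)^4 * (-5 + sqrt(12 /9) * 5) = 81 /125 - 54 * sqrt(3) /125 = -0.10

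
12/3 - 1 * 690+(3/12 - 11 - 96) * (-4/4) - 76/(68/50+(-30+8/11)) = -232917/404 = -576.53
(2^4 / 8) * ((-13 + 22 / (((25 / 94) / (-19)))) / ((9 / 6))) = -158468 / 75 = -2112.91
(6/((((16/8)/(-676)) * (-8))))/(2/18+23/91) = 415233/596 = 696.70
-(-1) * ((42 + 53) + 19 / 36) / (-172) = -3439 / 6192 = -0.56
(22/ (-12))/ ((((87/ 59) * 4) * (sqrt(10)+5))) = -0.04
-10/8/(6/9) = -15/8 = -1.88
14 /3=4.67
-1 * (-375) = 375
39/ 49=0.80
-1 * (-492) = 492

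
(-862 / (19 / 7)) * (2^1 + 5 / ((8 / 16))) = -72408 / 19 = -3810.95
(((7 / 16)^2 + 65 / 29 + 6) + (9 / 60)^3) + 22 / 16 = 9104757 / 928000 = 9.81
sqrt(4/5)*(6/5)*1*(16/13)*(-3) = -576*sqrt(5)/325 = -3.96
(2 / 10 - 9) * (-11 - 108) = 5236 / 5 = 1047.20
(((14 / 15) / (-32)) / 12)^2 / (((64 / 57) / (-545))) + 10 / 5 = 70677401 / 35389440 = 2.00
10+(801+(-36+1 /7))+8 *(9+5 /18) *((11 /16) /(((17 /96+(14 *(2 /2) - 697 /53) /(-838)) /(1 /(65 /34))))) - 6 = 471754176056 /512365035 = 920.74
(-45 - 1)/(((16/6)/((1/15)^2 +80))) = -414023/300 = -1380.08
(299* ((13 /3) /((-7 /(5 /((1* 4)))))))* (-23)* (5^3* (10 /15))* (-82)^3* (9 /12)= -3851003950625 /21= -183381140505.95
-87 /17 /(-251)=87 /4267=0.02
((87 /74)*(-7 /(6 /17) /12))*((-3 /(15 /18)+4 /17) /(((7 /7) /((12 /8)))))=29029 /2960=9.81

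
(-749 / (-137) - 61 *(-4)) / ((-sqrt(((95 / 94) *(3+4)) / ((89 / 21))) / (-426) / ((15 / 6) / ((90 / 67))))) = 162579989 *sqrt(2384310) / 1639890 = 153085.39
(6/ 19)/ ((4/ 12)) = 18/ 19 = 0.95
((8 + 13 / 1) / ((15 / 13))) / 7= 13 / 5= 2.60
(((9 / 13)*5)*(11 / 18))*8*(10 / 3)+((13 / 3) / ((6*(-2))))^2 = 952597 / 16848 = 56.54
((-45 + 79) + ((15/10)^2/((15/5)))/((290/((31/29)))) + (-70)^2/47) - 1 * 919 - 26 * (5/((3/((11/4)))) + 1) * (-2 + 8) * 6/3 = -3988656789/1581080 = -2522.74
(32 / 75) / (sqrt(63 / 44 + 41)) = 64*sqrt(20537) / 140025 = 0.07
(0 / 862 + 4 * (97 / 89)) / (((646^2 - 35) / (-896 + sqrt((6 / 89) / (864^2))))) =-347648 / 37138009 + 97 * sqrt(534) / 713941085016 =-0.01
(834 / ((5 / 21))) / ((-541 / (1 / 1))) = -17514 / 2705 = -6.47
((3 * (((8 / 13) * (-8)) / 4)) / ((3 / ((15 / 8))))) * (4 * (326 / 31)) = -39120 / 403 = -97.07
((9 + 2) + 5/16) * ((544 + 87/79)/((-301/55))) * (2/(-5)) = 85738433/190232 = 450.70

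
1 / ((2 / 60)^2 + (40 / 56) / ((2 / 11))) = 6300 / 24757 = 0.25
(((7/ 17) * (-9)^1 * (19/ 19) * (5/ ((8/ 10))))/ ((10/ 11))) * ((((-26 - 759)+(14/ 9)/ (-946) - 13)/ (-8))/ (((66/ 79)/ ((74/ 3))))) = -20443505845/ 272448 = -75036.36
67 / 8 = 8.38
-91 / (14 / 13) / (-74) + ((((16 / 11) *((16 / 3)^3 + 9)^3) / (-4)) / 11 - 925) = -48686130478681 / 352483164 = -138123.28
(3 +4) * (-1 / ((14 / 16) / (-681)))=5448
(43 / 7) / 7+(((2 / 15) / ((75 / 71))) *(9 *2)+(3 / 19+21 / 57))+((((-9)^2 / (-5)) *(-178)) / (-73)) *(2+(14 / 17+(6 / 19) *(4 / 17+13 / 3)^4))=-3932476117749393 / 709542215375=-5542.27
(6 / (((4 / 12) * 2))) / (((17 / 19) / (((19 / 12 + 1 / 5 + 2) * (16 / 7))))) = 51756 / 595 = 86.98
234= 234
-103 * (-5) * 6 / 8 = 1545 / 4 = 386.25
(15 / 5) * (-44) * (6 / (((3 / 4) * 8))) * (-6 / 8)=99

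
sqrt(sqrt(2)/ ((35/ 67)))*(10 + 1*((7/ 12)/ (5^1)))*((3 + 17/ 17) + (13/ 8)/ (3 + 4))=47953*2^(1/ 4)*sqrt(2345)/ 39200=70.45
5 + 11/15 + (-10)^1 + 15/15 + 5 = 26/15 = 1.73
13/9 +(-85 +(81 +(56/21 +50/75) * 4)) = 97/9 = 10.78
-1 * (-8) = 8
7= 7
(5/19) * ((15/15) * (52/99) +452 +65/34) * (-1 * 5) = -38240875/63954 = -597.94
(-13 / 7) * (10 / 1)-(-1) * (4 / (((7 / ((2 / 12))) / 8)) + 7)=-227 / 21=-10.81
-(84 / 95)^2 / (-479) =7056 / 4322975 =0.00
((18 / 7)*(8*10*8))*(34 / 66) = 65280 / 77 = 847.79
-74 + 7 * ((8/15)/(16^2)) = -35513/480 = -73.99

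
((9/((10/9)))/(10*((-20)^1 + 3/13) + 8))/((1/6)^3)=-9.22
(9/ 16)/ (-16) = -9/ 256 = -0.04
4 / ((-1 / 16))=-64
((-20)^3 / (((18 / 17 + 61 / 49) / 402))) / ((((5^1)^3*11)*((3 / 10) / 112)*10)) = -37903.57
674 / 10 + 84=757 / 5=151.40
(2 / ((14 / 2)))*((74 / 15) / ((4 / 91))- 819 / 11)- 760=-749.21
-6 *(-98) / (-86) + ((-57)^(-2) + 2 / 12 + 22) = 4283351 / 279414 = 15.33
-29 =-29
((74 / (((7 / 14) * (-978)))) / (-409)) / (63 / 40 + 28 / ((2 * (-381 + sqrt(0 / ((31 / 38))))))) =0.00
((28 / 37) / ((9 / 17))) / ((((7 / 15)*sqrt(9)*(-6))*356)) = -85 / 177822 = -0.00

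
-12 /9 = -4 /3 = -1.33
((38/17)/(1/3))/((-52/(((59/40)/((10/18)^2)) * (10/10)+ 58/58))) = -329403/442000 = -0.75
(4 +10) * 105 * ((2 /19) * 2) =5880 /19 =309.47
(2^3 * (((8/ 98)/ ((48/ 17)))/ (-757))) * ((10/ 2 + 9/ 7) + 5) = -0.00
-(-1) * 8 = 8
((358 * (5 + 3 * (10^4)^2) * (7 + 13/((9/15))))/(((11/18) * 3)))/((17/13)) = 240146404002440/187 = 1284205368997.01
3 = 3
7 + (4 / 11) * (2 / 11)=855 / 121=7.07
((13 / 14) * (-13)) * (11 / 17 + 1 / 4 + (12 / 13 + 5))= -78377 / 952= -82.33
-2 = -2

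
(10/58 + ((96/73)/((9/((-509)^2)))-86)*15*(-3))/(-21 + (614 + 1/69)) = -248276791185/86623406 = -2866.16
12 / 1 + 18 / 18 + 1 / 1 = 14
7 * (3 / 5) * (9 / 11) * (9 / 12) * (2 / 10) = 567 / 1100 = 0.52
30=30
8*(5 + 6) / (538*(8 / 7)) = 77 / 538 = 0.14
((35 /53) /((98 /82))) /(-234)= -0.00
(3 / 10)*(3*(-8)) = -36 / 5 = -7.20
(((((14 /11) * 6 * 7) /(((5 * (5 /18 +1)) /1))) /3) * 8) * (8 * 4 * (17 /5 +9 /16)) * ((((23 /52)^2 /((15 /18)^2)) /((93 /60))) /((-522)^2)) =11432288 /6058248625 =0.00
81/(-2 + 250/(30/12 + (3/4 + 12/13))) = 17577/12566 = 1.40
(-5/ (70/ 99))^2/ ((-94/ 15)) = -147015/ 18424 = -7.98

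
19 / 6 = 3.17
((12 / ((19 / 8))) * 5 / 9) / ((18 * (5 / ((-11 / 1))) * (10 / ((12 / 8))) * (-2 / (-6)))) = -44 / 285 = -0.15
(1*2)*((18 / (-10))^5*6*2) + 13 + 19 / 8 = -10953033 / 25000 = -438.12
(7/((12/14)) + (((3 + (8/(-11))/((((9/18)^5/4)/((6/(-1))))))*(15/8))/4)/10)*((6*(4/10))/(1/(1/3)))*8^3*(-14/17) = -32632768/2805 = -11633.79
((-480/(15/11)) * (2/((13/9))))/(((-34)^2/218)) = -345312/3757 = -91.91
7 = 7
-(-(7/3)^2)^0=-1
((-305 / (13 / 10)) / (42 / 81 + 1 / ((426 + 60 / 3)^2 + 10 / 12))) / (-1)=49142403675 / 108609644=452.47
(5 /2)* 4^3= 160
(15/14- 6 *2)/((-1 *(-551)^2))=153/4250414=0.00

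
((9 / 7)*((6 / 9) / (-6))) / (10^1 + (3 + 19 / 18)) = -18 / 1771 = -0.01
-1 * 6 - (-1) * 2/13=-76/13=-5.85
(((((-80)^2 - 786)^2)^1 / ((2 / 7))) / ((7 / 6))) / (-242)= -390706.56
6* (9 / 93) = 0.58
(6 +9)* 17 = 255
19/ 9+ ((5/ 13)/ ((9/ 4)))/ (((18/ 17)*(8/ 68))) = 3668/ 1053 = 3.48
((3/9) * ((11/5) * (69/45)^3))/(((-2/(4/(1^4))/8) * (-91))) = 2141392/4606875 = 0.46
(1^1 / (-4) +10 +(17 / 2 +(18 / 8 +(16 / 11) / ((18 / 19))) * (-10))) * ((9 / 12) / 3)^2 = -7763 / 6336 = -1.23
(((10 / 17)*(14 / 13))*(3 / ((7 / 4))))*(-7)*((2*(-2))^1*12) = 80640 / 221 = 364.89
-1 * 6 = -6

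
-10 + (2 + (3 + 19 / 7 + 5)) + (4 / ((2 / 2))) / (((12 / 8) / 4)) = 281 / 21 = 13.38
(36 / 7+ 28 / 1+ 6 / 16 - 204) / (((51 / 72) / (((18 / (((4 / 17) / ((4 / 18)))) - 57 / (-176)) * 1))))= -4169.52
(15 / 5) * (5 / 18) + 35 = 215 / 6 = 35.83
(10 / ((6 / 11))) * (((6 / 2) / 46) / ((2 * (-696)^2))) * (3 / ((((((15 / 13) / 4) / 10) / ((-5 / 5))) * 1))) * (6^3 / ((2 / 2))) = -2145 / 77372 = -0.03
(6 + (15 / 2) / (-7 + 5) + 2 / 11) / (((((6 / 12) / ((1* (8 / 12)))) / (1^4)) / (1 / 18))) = 107 / 594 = 0.18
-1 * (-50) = 50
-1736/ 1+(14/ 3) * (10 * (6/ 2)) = -1596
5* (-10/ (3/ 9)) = -150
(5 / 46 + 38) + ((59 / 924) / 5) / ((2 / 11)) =737617 / 19320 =38.18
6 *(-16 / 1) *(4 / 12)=-32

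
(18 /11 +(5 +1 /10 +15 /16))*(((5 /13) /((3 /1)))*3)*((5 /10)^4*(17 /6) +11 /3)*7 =5814333 /73216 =79.41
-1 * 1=-1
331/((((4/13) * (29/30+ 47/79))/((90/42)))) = 76485825/51814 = 1476.16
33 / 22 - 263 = -523 / 2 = -261.50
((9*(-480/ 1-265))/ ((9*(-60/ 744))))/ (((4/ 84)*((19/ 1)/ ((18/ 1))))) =3491964/ 19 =183787.58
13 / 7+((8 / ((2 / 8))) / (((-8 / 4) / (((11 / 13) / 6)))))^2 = 73981 / 10647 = 6.95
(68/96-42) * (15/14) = -4955/112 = -44.24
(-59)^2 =3481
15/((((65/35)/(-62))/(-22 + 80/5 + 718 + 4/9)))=-356770.26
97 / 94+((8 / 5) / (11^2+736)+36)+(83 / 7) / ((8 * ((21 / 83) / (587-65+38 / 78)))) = 4087618519217 / 1319540040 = 3097.76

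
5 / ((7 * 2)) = 5 / 14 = 0.36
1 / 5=0.20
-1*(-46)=46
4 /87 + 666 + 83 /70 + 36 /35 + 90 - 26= 891893 /1218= 732.26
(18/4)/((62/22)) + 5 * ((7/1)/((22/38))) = 42319/682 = 62.05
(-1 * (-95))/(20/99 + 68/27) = 34.92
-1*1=-1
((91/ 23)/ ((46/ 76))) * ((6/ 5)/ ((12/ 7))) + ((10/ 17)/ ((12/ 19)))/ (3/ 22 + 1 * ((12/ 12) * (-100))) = 4.57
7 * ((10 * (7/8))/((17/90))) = 11025/34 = 324.26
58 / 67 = 0.87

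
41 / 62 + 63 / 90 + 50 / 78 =12104 / 6045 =2.00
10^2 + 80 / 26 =1340 / 13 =103.08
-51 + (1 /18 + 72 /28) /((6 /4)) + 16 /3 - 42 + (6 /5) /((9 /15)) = -15860 /189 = -83.92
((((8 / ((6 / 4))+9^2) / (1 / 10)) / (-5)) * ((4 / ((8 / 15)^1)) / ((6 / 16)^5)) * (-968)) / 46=3674776.71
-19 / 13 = -1.46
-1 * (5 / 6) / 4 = -5 / 24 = -0.21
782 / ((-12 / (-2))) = 130.33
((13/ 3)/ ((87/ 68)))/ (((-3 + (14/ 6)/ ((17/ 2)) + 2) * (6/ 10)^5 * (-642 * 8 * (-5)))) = -2348125/ 1004366628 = -0.00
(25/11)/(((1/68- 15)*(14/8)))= -6800/78463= -0.09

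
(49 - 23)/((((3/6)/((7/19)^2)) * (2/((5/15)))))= 1274/1083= 1.18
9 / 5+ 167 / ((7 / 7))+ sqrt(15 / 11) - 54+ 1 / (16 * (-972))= sqrt(165) / 11+ 8926843 / 77760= 115.97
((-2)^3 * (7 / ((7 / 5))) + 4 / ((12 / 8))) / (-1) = 112 / 3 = 37.33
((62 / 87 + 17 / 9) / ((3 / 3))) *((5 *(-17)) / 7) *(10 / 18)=-41225 / 2349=-17.55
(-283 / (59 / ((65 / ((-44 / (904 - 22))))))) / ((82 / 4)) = 8112195 / 26609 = 304.87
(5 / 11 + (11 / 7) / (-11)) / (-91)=-0.00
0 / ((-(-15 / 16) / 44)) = 0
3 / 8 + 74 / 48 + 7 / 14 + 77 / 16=347 / 48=7.23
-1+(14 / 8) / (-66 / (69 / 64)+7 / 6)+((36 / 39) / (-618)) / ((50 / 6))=-1.03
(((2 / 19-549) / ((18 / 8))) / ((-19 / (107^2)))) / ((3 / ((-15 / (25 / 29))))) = -13850588036 / 16245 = -852606.22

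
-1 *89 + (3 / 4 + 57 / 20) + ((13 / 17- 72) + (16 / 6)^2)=-114386 / 765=-149.52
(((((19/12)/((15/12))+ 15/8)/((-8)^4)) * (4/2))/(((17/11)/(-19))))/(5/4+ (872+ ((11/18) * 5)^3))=-19146699/915516139520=-0.00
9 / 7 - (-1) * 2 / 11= 113 / 77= 1.47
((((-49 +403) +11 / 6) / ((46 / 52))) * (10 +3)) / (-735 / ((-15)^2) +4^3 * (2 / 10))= 138775 / 253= 548.52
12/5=2.40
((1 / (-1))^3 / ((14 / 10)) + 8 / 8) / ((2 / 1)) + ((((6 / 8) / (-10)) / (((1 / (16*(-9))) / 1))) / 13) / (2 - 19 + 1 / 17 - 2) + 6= 9118 / 1495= 6.10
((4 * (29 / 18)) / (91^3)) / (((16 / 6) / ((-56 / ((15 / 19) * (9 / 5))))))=-1102 / 8719893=-0.00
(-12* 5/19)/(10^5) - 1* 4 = -380003/95000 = -4.00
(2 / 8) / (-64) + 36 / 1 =9215 / 256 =36.00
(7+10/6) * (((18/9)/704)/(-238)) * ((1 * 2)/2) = -13/125664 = -0.00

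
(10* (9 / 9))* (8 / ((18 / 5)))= 200 / 9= 22.22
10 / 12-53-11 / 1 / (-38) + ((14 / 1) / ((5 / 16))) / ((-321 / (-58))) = -445049 / 10165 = -43.78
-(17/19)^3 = -4913/6859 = -0.72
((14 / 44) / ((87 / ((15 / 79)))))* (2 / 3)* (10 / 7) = 50 / 75603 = 0.00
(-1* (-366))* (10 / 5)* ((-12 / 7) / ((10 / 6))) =-26352 / 35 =-752.91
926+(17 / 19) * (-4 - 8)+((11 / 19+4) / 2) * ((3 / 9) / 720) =25041629 / 27360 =915.26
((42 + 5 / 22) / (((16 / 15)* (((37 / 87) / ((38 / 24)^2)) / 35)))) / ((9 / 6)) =1701997675 / 312576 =5445.07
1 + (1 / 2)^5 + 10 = 353 / 32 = 11.03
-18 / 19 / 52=-0.02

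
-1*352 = -352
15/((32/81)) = 1215/32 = 37.97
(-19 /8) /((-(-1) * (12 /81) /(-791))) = 405783 /32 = 12680.72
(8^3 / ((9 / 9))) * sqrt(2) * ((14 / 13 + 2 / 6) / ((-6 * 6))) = -7040 * sqrt(2) / 351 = -28.36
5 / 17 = 0.29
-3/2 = -1.50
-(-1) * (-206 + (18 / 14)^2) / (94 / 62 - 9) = 310403 / 11368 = 27.30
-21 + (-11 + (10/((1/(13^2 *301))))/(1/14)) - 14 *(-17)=7121866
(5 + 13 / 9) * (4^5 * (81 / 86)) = 267264 / 43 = 6215.44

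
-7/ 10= -0.70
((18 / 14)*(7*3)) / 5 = 27 / 5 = 5.40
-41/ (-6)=41/ 6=6.83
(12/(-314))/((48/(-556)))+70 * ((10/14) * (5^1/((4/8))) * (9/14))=707473/2198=321.87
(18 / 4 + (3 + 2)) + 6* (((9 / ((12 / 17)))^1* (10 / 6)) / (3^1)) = 52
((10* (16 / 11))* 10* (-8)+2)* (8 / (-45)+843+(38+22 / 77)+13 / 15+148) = -4145719876 / 3465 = -1196455.95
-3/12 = -1/4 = -0.25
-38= -38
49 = 49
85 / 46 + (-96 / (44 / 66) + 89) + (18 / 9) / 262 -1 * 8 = -368457 / 6026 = -61.14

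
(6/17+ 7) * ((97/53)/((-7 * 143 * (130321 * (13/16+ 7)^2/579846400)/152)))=-658228379648/4418670685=-148.97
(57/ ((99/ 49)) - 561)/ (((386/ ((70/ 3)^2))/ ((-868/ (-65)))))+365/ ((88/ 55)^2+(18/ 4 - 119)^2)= -9805700963148940/ 977131196613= -10035.19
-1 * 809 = -809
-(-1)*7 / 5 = 7 / 5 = 1.40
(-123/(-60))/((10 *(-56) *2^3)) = -41/89600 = -0.00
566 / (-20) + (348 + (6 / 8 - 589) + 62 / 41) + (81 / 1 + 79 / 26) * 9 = 5216027 / 10660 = 489.31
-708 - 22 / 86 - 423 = -48644 / 43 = -1131.26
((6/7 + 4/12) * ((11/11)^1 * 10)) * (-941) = -235250/21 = -11202.38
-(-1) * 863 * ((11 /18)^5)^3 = 3604965170205706813 /6746640616477458432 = 0.53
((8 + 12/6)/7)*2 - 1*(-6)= 62/7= 8.86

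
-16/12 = -4/3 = -1.33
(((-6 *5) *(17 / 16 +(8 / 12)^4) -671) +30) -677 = -292853 / 216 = -1355.80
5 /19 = 0.26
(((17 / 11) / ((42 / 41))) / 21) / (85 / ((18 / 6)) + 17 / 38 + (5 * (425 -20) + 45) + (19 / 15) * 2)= 66215 / 1936760133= 0.00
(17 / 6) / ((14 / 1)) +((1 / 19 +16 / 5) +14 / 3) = 64811 / 7980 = 8.12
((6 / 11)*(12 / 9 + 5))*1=38 / 11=3.45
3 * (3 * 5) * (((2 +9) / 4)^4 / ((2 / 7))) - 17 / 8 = 4610827 / 512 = 9005.52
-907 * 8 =-7256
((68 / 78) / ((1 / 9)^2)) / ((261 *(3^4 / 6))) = 68 / 3393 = 0.02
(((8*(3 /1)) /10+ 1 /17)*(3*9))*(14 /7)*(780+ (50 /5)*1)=1783188 /17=104893.41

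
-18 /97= -0.19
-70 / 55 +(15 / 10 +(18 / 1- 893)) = -874.77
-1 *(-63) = 63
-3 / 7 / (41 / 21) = -9 / 41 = -0.22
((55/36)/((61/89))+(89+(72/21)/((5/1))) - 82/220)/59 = 77395133/49882140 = 1.55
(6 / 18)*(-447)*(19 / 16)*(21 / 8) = -59451 / 128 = -464.46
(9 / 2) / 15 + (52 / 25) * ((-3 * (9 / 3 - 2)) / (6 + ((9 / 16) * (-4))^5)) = 0.42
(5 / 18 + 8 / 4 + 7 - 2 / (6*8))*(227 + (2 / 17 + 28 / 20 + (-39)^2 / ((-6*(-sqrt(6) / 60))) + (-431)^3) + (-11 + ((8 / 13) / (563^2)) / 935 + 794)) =-5128138315661012519 / 6934964751 + 561925*sqrt(6) / 24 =-739403987.04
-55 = -55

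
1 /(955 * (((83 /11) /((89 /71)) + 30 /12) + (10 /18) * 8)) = 17622 /218168795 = 0.00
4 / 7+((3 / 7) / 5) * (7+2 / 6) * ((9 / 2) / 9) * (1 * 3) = 53 / 35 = 1.51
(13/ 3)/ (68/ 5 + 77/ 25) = 325/ 1251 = 0.26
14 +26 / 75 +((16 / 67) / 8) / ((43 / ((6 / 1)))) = 3100856 / 216075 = 14.35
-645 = -645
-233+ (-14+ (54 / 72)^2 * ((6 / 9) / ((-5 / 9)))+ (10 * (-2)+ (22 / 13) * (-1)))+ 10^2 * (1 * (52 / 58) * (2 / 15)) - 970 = -55528177 / 45240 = -1227.41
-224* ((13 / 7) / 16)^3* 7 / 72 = -2197 / 64512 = -0.03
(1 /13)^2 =1 /169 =0.01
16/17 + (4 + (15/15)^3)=101/17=5.94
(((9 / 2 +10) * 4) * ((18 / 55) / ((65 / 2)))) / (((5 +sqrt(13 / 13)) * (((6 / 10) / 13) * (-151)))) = -116 / 8305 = -0.01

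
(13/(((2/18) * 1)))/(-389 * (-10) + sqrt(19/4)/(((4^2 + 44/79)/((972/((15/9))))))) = 540739953000/17971446038629 -2448193410 * sqrt(19)/17971446038629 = 0.03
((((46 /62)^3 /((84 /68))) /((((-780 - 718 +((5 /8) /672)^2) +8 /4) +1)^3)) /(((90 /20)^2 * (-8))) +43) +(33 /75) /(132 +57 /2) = 33171521666620934874479465877755845904537 /771381557575491010913306736937526843625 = 43.00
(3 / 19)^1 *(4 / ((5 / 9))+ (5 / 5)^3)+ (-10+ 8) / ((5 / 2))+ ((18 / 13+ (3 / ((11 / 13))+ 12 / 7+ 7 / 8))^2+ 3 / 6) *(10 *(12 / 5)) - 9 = 1036027488781 / 761520760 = 1360.47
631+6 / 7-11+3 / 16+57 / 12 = 70089 / 112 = 625.79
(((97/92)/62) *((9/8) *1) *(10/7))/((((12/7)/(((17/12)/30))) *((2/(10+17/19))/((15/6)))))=24735/2412544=0.01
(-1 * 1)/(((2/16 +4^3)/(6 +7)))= -104/513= -0.20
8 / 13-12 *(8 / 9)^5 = -1546472 / 255879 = -6.04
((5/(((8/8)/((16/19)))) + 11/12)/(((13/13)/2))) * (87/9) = 99.13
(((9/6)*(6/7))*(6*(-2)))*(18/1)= -1944/7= -277.71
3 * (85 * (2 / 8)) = 255 / 4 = 63.75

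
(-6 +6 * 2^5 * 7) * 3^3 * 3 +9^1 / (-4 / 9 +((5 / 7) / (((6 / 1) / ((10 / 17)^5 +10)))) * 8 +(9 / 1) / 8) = 796619914659630 / 7350324551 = 108378.88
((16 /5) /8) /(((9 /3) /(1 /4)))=1 /30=0.03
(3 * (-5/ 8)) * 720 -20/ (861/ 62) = -1163590/ 861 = -1351.44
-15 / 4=-3.75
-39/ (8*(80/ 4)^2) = -39/ 3200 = -0.01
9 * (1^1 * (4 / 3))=12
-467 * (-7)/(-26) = -3269/26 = -125.73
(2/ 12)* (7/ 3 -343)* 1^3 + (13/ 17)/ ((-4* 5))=-173857/ 3060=-56.82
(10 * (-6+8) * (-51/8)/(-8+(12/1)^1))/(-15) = 17/8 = 2.12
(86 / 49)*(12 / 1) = 1032 / 49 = 21.06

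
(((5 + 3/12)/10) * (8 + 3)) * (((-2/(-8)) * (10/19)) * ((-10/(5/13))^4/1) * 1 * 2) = 13195182/19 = 694483.26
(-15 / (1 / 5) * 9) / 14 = -675 / 14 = -48.21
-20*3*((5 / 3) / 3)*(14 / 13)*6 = -215.38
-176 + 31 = -145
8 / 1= 8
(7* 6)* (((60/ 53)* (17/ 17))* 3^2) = 22680/ 53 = 427.92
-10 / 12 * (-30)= 25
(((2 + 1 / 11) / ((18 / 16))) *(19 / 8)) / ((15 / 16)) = 4.71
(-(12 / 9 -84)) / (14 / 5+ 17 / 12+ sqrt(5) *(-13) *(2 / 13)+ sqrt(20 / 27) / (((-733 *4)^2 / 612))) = 2664953440 / (-64474680 *sqrt(5)+ 510 *sqrt(15)+ 135934117) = -323.67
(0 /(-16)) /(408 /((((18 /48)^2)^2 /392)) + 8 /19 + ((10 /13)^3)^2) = 0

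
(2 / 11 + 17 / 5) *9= 1773 / 55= 32.24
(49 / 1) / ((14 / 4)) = 14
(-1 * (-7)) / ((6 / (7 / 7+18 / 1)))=133 / 6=22.17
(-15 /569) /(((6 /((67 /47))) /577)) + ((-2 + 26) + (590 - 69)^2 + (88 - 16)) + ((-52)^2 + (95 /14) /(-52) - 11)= 5338884643955 /19468904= 274226.26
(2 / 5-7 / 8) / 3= -19 / 120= -0.16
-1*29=-29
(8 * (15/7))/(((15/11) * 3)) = 88/21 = 4.19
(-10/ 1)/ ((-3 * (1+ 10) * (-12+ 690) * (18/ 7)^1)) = 35/ 201366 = 0.00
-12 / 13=-0.92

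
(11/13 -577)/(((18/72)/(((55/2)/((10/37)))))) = -3048430/13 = -234494.62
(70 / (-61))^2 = 4900 / 3721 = 1.32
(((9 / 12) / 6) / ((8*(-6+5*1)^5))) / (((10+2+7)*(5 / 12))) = -3 / 1520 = -0.00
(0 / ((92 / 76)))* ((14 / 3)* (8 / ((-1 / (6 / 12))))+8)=0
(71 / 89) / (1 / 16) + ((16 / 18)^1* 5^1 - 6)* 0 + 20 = 32.76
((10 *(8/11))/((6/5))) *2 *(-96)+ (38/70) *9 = -446119/385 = -1158.75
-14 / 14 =-1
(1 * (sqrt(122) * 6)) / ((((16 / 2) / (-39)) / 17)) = -1989 * sqrt(122) / 4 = -5492.31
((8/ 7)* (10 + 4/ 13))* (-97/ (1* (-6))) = 51992/ 273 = 190.45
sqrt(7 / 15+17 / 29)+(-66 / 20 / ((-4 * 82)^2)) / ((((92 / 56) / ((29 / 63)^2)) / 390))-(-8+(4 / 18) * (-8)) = sqrt(199230) / 435+762004793 / 77944608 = 10.80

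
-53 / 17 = -3.12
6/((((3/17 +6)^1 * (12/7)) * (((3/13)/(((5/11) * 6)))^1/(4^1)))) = 884/33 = 26.79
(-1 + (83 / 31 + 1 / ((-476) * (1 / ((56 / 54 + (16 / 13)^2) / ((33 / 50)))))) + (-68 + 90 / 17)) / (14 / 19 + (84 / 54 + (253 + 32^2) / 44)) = -2576777312336 / 1322028460935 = -1.95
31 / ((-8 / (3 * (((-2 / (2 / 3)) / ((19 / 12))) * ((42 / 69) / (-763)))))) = -837 / 47633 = -0.02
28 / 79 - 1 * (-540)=42688 / 79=540.35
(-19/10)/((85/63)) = -1197/850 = -1.41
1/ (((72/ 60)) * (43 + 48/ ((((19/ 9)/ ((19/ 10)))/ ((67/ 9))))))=25/ 10938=0.00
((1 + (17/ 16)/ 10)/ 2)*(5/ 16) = 177/ 1024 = 0.17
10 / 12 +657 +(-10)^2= 4547 / 6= 757.83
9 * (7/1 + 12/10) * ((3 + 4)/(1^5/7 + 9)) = 18081/320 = 56.50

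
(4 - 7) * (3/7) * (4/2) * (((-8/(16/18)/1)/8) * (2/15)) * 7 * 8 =108/5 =21.60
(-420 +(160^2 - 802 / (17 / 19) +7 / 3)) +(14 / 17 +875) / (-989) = 1224915898 / 50439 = 24285.09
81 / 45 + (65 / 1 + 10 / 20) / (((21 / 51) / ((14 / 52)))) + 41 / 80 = 9389 / 208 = 45.14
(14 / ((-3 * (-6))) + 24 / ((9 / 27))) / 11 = 655 / 99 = 6.62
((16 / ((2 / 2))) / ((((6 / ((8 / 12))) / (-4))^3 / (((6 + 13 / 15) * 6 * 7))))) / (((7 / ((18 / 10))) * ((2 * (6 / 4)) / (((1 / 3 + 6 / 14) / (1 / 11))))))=-37126144 / 127575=-291.01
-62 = -62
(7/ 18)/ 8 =0.05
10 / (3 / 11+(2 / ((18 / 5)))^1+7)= 198 / 155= 1.28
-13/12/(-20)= 13/240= 0.05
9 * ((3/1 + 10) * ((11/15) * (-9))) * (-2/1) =7722/5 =1544.40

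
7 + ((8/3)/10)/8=7.03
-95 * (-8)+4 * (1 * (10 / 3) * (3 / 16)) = 1525 / 2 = 762.50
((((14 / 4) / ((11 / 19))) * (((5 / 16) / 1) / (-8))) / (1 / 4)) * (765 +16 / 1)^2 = -36874915 / 64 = -576170.55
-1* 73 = -73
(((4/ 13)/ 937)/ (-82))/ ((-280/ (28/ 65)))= 1/ 162311825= 0.00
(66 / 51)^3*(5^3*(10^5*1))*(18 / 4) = 598950000000 / 4913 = 121911255.85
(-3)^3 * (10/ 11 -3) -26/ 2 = 478/ 11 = 43.45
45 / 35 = 9 / 7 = 1.29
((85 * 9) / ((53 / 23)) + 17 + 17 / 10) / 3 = 185861 / 1590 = 116.89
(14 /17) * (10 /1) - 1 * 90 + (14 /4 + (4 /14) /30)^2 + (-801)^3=-385287676094827 /749700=-513922470.45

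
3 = 3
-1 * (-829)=829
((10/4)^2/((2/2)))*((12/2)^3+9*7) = 6975/4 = 1743.75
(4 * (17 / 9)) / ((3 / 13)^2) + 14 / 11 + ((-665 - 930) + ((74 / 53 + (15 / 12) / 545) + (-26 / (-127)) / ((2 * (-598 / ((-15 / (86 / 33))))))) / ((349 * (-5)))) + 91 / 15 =-3262189497039631337 / 2256345031912290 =-1445.78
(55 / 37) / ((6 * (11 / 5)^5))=15625 / 3250302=0.00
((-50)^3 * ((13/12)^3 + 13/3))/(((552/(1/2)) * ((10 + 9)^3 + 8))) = -151328125/1637532288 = -0.09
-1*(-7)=7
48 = 48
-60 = -60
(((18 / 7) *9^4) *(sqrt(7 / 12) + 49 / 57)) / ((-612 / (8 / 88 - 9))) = 15309 *sqrt(21) / 374 + 750141 / 3553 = 398.71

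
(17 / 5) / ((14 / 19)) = 323 / 70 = 4.61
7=7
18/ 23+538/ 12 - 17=3949/ 138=28.62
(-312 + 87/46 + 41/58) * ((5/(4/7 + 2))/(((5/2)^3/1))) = -5778388/150075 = -38.50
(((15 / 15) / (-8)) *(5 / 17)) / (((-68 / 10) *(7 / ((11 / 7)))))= 275 / 226576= 0.00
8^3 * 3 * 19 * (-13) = -379392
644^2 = 414736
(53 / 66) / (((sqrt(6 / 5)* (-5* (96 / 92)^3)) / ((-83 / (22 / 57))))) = 1016930027* sqrt(30) / 200724480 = 27.75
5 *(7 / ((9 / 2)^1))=70 / 9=7.78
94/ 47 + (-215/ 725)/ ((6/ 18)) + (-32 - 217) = -35944/ 145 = -247.89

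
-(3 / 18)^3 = -1 / 216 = -0.00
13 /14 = 0.93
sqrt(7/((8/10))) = sqrt(35)/2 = 2.96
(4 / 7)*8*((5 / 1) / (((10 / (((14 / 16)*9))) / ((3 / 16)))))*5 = 135 / 8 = 16.88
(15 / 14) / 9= 5 / 42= 0.12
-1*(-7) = 7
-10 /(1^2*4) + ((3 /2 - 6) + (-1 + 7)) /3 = -2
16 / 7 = 2.29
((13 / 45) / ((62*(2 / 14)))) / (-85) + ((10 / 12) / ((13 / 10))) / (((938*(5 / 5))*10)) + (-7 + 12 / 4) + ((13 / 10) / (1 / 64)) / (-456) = -229819599431 / 54944334900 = -4.18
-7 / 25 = -0.28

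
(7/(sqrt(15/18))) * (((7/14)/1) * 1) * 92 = 322 * sqrt(30)/5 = 352.73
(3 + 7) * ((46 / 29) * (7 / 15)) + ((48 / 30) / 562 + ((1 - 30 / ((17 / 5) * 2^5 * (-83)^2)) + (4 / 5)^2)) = 10358677711811 / 1145224604400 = 9.05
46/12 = 23/6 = 3.83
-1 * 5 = -5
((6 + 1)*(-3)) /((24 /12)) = -21 /2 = -10.50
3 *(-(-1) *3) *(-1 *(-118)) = 1062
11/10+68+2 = 71.10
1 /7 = 0.14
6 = 6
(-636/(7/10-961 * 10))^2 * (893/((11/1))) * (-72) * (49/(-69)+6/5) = -1085250183680/86524731711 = -12.54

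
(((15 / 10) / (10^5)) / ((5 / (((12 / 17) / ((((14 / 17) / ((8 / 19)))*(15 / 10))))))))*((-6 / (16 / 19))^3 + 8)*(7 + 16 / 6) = -750259 / 304000000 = -0.00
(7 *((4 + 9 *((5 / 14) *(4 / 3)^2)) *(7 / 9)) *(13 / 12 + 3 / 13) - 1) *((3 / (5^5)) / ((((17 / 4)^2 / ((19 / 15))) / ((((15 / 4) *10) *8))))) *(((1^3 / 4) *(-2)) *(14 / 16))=-12791408 / 21133125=-0.61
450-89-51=310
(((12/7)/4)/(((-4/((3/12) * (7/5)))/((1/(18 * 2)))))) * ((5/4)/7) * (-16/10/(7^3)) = 1/1152480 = 0.00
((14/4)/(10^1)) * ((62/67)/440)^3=208537/64050488480000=0.00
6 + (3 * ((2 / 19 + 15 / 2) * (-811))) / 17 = -41133 / 38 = -1082.45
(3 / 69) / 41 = 1 / 943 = 0.00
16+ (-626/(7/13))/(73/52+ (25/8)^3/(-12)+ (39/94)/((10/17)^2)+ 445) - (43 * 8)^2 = -34595255427782160/292380761323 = -118322.61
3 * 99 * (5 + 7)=3564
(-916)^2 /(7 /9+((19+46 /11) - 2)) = 38209.08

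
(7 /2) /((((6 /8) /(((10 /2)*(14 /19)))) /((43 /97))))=42140 /5529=7.62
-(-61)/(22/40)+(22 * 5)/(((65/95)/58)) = 1349280/143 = 9435.52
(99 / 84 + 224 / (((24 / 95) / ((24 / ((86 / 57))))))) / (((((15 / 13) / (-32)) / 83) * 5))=-48865346296 / 7525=-6493733.73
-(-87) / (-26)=-87 / 26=-3.35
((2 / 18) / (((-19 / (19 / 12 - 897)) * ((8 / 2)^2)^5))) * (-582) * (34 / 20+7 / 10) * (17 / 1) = -3543701 / 29884416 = -0.12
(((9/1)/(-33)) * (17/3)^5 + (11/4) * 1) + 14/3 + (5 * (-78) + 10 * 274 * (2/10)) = -5089883/3564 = -1428.14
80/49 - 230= -11190/49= -228.37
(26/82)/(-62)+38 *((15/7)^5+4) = 1868.91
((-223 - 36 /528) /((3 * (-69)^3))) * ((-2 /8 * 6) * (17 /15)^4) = -163951723 /292701519000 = -0.00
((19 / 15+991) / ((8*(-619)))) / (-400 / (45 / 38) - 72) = 11163 / 22828720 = 0.00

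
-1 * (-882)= 882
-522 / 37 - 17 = -1151 / 37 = -31.11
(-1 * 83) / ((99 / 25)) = -2075 / 99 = -20.96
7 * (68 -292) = -1568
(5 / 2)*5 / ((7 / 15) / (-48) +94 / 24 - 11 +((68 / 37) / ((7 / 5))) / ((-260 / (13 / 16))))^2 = 108671220000 / 437898504121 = 0.25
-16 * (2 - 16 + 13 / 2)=120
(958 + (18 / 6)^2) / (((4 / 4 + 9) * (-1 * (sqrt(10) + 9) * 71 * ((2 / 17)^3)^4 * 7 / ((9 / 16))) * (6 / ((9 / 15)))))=-45635051975495489847 / 231256883200 + 5070561330610609983 * sqrt(10) / 231256883200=-127998478.34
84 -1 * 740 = -656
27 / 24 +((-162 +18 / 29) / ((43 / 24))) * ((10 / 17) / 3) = -2804409 / 169592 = -16.54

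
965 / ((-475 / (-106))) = 20458 / 95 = 215.35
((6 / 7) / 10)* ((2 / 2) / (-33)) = -1 / 385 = -0.00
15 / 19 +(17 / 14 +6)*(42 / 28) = 6177 / 532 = 11.61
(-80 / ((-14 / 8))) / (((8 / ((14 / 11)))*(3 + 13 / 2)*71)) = 160 / 14839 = 0.01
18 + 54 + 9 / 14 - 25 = 667 / 14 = 47.64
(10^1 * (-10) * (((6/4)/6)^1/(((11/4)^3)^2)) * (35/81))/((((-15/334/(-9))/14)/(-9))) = 3351756800/5314683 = 630.66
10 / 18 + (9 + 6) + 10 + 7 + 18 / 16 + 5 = 2785 / 72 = 38.68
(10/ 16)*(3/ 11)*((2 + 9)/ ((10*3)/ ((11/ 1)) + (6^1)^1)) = 55/ 256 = 0.21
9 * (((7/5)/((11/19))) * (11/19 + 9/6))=4977/110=45.25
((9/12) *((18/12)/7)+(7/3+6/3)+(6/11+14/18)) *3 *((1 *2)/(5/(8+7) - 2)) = -20.94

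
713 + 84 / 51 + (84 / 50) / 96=4859719 / 6800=714.66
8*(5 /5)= 8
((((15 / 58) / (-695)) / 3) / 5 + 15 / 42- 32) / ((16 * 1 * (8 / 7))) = -279021 / 161240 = -1.73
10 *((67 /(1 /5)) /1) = 3350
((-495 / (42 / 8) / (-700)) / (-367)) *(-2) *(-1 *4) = -264 / 89915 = -0.00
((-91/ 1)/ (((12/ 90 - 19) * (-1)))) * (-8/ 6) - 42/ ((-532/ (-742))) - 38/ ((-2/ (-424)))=-43597511/ 5377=-8108.15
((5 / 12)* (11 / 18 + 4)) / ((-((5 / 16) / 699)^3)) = -21501849006.08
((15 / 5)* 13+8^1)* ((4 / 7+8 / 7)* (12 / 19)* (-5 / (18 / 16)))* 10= -300800 / 133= -2261.65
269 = 269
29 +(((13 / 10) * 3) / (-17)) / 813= 1336017 / 46070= 29.00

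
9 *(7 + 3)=90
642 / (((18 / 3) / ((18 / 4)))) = 963 / 2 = 481.50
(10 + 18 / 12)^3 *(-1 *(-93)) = 1131531 / 8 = 141441.38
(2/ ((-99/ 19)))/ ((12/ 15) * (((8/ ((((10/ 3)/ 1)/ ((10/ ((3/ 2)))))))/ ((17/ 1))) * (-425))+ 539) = -38/ 21681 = -0.00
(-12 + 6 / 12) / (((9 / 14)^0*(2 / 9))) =-207 / 4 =-51.75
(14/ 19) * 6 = 84/ 19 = 4.42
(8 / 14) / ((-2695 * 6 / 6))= -4 / 18865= -0.00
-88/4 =-22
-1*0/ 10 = 0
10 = 10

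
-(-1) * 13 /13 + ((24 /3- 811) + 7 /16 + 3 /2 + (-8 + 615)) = -3089 /16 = -193.06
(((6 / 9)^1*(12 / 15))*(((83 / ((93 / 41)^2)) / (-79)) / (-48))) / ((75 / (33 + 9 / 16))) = 24974617 / 24597756000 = 0.00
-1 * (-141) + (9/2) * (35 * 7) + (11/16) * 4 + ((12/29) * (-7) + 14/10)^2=104997981/84100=1248.49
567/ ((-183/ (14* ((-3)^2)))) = -23814/ 61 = -390.39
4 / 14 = 2 / 7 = 0.29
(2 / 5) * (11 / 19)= 22 / 95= 0.23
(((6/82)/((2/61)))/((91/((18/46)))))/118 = 1647/20251868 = 0.00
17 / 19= 0.89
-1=-1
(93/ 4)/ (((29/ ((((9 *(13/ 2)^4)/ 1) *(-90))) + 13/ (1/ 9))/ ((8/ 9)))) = 7711470/ 43656863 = 0.18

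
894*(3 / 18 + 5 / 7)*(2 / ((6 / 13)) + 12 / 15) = 60643 / 15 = 4042.87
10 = 10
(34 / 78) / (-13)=-17 / 507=-0.03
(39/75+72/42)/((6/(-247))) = -96577/1050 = -91.98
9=9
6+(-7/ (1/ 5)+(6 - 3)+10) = -16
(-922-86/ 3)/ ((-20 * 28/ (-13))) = -9269/ 420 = -22.07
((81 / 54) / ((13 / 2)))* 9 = 2.08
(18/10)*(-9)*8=-648/5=-129.60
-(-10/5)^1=2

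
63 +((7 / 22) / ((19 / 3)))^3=4601191077 / 73034632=63.00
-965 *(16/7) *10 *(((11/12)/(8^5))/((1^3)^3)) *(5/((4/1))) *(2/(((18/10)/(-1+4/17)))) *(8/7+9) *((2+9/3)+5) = 6123528125/92123136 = 66.47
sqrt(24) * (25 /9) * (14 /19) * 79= 55300 * sqrt(6) /171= 792.14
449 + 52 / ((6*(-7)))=9403 / 21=447.76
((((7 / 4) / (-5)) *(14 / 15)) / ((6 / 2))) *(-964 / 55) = 23618 / 12375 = 1.91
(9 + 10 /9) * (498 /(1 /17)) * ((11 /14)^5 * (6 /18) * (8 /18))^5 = 1987410111195729113413292294093 /135117927482584060111916713918464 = 0.01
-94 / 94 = -1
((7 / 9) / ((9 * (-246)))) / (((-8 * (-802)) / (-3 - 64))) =469 / 127845216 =0.00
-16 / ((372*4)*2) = -1 / 186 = -0.01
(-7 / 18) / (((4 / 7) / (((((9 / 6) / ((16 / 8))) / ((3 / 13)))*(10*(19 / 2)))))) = -60515 / 288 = -210.12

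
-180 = -180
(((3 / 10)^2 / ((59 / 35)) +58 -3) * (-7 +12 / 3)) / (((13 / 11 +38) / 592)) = -317279292 / 127145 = -2495.41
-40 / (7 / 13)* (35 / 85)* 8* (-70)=17129.41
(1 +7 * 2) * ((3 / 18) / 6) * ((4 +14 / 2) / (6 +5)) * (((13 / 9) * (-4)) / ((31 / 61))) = -3965 / 837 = -4.74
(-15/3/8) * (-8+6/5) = 17/4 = 4.25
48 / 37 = 1.30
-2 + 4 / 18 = -16 / 9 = -1.78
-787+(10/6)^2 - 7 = -7121/9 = -791.22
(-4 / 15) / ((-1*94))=2 / 705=0.00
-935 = -935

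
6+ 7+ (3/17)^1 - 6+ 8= 258/17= 15.18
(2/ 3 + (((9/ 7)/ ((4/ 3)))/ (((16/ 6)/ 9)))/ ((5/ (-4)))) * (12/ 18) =-1627/ 1260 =-1.29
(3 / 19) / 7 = 3 / 133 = 0.02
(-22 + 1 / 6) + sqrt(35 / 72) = -131 / 6 + sqrt(70) / 12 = -21.14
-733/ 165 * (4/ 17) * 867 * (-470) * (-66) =-28112016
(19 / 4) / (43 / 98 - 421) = -931 / 82430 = -0.01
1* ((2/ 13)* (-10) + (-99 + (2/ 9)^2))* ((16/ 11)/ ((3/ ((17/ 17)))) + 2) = -8676830/ 34749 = -249.70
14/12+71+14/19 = 8311/114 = 72.90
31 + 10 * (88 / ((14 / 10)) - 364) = -20863 / 7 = -2980.43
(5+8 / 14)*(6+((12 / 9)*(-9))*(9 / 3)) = -1170 / 7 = -167.14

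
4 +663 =667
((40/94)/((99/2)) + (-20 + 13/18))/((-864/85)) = 1.90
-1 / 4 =-0.25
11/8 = 1.38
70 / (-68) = -35 / 34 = -1.03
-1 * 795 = -795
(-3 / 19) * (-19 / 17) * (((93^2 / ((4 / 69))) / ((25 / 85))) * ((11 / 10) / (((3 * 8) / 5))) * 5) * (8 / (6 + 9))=2188197 / 40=54704.92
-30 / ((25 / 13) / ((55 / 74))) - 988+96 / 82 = -1514609 / 1517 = -998.42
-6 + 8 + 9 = 11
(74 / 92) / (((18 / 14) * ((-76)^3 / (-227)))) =58793 / 181736064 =0.00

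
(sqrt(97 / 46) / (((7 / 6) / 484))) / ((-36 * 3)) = -121 * sqrt(4462) / 1449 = -5.58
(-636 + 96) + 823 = 283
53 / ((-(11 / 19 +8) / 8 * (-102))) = 4028 / 8313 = 0.48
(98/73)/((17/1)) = 98/1241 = 0.08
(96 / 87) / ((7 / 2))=64 / 203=0.32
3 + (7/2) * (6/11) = 54/11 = 4.91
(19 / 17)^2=361 / 289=1.25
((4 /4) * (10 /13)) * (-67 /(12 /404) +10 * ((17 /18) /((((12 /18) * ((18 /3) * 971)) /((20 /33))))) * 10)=-6505006930 /3749031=-1735.12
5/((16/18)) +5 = 85/8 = 10.62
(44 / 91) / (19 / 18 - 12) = -792 / 17927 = -0.04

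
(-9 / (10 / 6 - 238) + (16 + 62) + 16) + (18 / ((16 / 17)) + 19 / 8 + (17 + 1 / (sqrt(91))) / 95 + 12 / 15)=sqrt(91) / 8645 + 15696009 / 134710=116.52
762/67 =11.37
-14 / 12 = -7 / 6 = -1.17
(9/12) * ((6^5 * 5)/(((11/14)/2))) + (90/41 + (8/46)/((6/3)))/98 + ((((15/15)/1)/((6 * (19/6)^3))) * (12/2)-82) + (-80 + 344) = 259404812102822/3486271943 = 74407.51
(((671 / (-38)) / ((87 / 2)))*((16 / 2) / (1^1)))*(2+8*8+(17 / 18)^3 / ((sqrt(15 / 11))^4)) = -215.80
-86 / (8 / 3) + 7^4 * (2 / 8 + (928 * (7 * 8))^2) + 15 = 6484315931207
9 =9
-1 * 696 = -696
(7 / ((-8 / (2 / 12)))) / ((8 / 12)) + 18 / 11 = 499 / 352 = 1.42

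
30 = 30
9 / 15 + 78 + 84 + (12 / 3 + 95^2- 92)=45498 / 5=9099.60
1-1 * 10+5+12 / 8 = -5 / 2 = -2.50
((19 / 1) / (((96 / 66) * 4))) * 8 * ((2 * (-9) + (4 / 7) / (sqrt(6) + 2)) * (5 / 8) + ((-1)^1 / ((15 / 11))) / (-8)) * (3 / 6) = -2021657 / 13440 + 1045 * sqrt(6) / 448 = -144.71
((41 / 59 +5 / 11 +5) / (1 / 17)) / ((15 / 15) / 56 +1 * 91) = 3799432 / 3307953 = 1.15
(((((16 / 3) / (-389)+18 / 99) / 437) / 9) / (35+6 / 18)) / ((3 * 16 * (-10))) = -1079 / 428137570080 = -0.00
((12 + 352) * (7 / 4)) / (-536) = -637 / 536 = -1.19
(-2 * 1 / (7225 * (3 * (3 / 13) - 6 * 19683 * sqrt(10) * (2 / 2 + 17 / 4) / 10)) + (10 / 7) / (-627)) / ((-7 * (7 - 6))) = 139076730156841846 / 427285438061800116645 - 1478412 * sqrt(10) / 23179455026191025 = 0.00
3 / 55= 0.05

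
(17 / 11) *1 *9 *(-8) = -1224 / 11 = -111.27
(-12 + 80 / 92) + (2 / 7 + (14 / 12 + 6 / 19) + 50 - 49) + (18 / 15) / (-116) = -11141138 / 1330665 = -8.37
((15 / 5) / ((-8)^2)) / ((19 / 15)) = 45 / 1216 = 0.04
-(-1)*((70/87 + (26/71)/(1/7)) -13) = -59497/6177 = -9.63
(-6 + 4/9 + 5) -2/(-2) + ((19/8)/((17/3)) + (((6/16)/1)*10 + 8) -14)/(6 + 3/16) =250/1683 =0.15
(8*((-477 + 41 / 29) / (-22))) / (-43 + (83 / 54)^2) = -160869888 / 37801181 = -4.26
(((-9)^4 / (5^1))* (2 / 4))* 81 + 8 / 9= 4783049 / 90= 53144.99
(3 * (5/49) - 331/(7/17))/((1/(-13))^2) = -6654206/49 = -135800.12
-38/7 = -5.43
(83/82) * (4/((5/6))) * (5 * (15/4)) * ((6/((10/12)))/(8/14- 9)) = -188244/2419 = -77.82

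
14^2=196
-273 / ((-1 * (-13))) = -21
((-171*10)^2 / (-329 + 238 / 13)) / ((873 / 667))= -7190.74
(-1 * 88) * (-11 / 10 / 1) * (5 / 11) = 44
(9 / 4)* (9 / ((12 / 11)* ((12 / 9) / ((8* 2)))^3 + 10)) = 32076 / 15841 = 2.02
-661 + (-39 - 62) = -762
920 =920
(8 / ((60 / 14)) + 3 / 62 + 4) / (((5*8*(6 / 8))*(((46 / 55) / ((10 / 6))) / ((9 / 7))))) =60511 / 119784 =0.51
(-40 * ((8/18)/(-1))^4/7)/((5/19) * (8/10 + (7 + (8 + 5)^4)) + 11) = -194560/6569995131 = -0.00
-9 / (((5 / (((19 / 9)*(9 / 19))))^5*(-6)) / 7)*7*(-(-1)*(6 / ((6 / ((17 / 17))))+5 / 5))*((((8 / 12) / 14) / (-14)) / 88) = -1 / 550000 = -0.00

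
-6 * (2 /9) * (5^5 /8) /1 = -3125 /6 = -520.83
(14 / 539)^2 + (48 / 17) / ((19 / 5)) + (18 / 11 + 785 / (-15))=-286991525 / 5745201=-49.95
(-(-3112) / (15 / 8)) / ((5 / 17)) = 423232 / 75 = 5643.09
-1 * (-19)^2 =-361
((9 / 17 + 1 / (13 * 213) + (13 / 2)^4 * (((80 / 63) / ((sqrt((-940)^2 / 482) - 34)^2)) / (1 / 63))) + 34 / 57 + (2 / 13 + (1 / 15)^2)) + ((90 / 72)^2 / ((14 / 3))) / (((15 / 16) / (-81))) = 2823991267998061637587 / 3126701252962532700 + 137491939975 * sqrt(482) / 3329443202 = 1809.81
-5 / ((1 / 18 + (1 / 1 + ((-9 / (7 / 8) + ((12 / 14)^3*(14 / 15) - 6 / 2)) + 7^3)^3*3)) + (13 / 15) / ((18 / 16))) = -3970653750 / 85851333660925813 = -0.00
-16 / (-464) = 1 / 29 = 0.03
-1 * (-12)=12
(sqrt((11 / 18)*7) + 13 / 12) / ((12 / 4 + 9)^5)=0.00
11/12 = 0.92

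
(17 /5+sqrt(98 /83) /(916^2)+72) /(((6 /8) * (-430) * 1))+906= 2921096 /3225 - 7 * sqrt(166) /22459431480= 905.77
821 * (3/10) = 2463/10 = 246.30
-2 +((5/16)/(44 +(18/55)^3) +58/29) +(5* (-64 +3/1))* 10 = -357524169725/117221312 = -3049.99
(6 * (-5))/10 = -3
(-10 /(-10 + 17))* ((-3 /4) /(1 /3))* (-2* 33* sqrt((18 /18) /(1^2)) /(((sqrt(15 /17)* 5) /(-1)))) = 45.17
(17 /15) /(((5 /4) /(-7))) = -476 /75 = -6.35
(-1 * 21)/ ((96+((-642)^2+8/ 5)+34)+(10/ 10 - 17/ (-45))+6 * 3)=-945/ 18554174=-0.00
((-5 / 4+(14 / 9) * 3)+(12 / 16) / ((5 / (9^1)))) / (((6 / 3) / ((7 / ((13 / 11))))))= 847 / 60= 14.12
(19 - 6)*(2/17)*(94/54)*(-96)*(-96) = 1251328/51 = 24535.84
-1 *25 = -25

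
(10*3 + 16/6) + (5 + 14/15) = 193/5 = 38.60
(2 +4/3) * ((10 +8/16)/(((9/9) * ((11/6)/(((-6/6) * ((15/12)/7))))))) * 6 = -225/11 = -20.45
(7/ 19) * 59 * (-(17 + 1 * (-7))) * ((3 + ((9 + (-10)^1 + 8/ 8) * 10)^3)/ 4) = -6195/ 38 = -163.03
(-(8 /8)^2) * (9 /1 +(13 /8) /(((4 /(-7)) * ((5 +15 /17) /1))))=-27253 /3200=-8.52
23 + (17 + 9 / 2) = 89 / 2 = 44.50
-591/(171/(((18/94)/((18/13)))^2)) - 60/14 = -4.35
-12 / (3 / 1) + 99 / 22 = 1 / 2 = 0.50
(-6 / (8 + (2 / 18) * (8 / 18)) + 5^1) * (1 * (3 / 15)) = 1387 / 1630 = 0.85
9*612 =5508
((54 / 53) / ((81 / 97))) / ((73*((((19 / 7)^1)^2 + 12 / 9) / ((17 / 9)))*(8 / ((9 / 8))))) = 80801 / 158350432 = 0.00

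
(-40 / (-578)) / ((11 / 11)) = 0.07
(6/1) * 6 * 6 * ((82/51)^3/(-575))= -4410944/2824975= -1.56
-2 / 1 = -2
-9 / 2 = -4.50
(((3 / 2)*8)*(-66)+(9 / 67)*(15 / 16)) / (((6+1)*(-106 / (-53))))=-848889 / 15008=-56.56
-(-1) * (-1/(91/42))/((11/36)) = -216/143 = -1.51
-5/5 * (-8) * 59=472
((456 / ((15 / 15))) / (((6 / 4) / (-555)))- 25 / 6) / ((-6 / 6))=1012345 / 6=168724.17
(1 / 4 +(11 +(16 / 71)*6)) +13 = 7271 / 284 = 25.60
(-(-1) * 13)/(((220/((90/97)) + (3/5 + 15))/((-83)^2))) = 4030065/11372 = 354.38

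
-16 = -16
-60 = -60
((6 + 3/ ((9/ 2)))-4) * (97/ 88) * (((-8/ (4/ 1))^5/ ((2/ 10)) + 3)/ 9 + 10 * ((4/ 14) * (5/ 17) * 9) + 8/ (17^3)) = -296624351/ 10214127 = -29.04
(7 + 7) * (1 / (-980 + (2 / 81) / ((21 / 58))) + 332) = 3873780029 / 833432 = 4647.99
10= 10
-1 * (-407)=407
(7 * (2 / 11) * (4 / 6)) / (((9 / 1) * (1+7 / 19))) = 266 / 3861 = 0.07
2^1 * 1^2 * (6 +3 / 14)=87 / 7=12.43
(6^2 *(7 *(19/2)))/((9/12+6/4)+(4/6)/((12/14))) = 86184/109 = 790.68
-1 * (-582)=582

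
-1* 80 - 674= -754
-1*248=-248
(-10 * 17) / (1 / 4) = -680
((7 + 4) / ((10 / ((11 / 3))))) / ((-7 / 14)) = -121 / 15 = -8.07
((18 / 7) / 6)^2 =9 / 49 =0.18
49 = 49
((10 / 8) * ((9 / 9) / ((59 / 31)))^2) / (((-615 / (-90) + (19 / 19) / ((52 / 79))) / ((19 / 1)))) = 3560505 / 4535743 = 0.78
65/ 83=0.78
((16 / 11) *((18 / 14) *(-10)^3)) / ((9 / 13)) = -208000 / 77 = -2701.30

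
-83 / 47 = -1.77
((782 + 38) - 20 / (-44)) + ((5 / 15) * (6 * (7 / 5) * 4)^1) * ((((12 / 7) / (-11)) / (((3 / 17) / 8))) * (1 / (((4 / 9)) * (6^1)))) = 43493 / 55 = 790.78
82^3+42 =551410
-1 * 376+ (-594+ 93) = -877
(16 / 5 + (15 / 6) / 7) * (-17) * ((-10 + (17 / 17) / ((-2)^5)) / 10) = 1358793 / 22400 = 60.66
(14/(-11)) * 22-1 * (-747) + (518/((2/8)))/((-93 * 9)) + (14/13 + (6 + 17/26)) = 15761243/21762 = 724.26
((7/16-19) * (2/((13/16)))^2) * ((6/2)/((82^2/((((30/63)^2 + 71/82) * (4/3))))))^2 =-274756965296/5782335143298987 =-0.00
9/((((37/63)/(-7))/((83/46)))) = -329427/1702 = -193.55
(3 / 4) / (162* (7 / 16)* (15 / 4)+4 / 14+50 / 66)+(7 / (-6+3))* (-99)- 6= 443788119 / 1972367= 225.00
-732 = -732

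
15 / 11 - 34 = -359 / 11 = -32.64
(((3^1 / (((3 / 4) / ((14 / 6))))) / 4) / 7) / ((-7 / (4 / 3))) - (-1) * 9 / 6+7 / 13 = 3235 / 1638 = 1.97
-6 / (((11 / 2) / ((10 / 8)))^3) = -375 / 5324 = -0.07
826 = 826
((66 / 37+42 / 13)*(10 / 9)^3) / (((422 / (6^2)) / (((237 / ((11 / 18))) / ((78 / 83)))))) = 242.16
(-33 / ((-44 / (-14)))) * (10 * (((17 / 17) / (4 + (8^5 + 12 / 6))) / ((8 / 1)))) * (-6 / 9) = 5 / 18728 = 0.00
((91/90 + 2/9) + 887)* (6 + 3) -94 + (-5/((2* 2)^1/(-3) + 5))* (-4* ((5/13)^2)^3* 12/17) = 71307464470283/9026132830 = 7900.11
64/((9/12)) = 256/3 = 85.33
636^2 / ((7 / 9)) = 3640464 / 7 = 520066.29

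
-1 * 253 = -253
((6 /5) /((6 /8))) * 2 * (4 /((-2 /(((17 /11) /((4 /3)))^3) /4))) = -39.87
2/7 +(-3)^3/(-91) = 0.58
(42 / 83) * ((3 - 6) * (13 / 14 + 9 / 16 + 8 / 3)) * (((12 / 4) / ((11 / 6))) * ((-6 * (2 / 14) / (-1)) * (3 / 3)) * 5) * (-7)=51435 / 166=309.85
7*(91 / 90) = 637 / 90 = 7.08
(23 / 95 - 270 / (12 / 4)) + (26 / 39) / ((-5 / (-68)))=-22997 / 285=-80.69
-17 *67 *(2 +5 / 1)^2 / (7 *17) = -469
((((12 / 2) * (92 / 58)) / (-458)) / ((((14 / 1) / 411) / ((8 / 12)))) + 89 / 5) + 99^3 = 225535490878 / 232435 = 970316.39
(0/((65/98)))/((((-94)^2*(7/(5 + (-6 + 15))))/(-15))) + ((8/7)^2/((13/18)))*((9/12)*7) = 864/91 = 9.49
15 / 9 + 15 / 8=85 / 24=3.54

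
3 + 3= 6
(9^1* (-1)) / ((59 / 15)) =-135 / 59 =-2.29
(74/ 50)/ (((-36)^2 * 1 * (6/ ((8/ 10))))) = 0.00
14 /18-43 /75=46 /225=0.20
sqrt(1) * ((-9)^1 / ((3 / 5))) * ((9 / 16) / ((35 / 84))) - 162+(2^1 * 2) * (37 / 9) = -5969 / 36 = -165.81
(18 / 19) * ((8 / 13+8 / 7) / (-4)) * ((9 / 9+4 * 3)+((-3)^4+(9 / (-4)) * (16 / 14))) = -460800 / 12103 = -38.07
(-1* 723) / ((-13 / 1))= 723 / 13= 55.62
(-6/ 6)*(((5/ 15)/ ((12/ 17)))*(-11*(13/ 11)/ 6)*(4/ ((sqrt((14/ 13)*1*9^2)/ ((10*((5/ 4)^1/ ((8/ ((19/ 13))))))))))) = 8075*sqrt(182)/ 108864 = 1.00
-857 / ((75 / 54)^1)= -15426 / 25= -617.04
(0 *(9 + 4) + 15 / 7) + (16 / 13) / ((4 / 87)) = 2631 / 91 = 28.91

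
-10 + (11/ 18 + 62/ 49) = -7165/ 882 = -8.12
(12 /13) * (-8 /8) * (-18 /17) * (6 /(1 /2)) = 2592 /221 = 11.73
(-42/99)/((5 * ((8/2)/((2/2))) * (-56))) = 0.00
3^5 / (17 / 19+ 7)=1539 / 50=30.78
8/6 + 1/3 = 5/3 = 1.67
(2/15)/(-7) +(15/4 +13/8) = 4499/840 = 5.36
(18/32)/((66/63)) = 189/352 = 0.54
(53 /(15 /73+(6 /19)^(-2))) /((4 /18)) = 626778 /26893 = 23.31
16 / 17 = 0.94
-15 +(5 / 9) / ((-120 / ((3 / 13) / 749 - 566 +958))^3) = -98678482050376662643 / 2871387155051251200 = -34.37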